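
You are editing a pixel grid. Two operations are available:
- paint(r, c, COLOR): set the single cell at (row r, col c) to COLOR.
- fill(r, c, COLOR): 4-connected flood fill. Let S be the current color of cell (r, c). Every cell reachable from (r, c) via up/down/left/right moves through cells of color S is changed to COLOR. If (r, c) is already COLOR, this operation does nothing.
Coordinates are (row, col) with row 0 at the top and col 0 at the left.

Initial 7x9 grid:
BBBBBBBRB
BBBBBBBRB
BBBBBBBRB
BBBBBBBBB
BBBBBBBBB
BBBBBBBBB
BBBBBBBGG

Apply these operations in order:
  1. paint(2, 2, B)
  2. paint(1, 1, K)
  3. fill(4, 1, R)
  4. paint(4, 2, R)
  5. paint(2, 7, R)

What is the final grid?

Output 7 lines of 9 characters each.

Answer: RRRRRRRRR
RKRRRRRRR
RRRRRRRRR
RRRRRRRRR
RRRRRRRRR
RRRRRRRRR
RRRRRRRGG

Derivation:
After op 1 paint(2,2,B):
BBBBBBBRB
BBBBBBBRB
BBBBBBBRB
BBBBBBBBB
BBBBBBBBB
BBBBBBBBB
BBBBBBBGG
After op 2 paint(1,1,K):
BBBBBBBRB
BKBBBBBRB
BBBBBBBRB
BBBBBBBBB
BBBBBBBBB
BBBBBBBBB
BBBBBBBGG
After op 3 fill(4,1,R) [57 cells changed]:
RRRRRRRRR
RKRRRRRRR
RRRRRRRRR
RRRRRRRRR
RRRRRRRRR
RRRRRRRRR
RRRRRRRGG
After op 4 paint(4,2,R):
RRRRRRRRR
RKRRRRRRR
RRRRRRRRR
RRRRRRRRR
RRRRRRRRR
RRRRRRRRR
RRRRRRRGG
After op 5 paint(2,7,R):
RRRRRRRRR
RKRRRRRRR
RRRRRRRRR
RRRRRRRRR
RRRRRRRRR
RRRRRRRRR
RRRRRRRGG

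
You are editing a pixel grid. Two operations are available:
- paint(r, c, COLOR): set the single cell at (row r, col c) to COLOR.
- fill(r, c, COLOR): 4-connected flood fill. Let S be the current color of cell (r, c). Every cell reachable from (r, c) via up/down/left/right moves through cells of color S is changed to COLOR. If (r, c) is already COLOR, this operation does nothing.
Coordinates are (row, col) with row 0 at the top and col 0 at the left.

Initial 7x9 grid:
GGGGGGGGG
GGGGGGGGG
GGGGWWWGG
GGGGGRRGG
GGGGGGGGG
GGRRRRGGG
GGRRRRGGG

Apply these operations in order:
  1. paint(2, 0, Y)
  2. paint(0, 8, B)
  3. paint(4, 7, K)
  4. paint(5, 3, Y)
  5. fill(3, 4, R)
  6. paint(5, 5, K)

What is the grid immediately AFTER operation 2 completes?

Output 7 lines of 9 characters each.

Answer: GGGGGGGGB
GGGGGGGGG
YGGGWWWGG
GGGGGRRGG
GGGGGGGGG
GGRRRRGGG
GGRRRRGGG

Derivation:
After op 1 paint(2,0,Y):
GGGGGGGGG
GGGGGGGGG
YGGGWWWGG
GGGGGRRGG
GGGGGGGGG
GGRRRRGGG
GGRRRRGGG
After op 2 paint(0,8,B):
GGGGGGGGB
GGGGGGGGG
YGGGWWWGG
GGGGGRRGG
GGGGGGGGG
GGRRRRGGG
GGRRRRGGG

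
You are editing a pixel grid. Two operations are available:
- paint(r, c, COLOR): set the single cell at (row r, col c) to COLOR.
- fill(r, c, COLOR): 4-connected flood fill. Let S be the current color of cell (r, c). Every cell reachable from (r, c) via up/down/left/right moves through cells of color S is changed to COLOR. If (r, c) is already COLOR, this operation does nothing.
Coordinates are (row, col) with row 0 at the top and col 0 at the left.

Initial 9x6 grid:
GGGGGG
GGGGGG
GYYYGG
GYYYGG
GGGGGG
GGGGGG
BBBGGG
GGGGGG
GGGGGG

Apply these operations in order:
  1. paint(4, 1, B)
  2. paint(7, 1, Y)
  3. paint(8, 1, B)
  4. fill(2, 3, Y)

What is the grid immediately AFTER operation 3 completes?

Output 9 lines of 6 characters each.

After op 1 paint(4,1,B):
GGGGGG
GGGGGG
GYYYGG
GYYYGG
GBGGGG
GGGGGG
BBBGGG
GGGGGG
GGGGGG
After op 2 paint(7,1,Y):
GGGGGG
GGGGGG
GYYYGG
GYYYGG
GBGGGG
GGGGGG
BBBGGG
GYGGGG
GGGGGG
After op 3 paint(8,1,B):
GGGGGG
GGGGGG
GYYYGG
GYYYGG
GBGGGG
GGGGGG
BBBGGG
GYGGGG
GBGGGG

Answer: GGGGGG
GGGGGG
GYYYGG
GYYYGG
GBGGGG
GGGGGG
BBBGGG
GYGGGG
GBGGGG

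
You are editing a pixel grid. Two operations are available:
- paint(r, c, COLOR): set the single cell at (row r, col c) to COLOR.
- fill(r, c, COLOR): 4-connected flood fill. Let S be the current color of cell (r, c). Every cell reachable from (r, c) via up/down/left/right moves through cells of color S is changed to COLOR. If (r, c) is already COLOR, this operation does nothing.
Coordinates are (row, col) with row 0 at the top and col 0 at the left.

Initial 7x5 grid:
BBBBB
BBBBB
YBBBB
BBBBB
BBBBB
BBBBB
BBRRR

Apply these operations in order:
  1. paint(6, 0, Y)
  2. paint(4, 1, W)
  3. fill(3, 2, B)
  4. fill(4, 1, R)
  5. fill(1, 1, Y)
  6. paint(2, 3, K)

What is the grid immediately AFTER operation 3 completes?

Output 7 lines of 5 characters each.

After op 1 paint(6,0,Y):
BBBBB
BBBBB
YBBBB
BBBBB
BBBBB
BBBBB
YBRRR
After op 2 paint(4,1,W):
BBBBB
BBBBB
YBBBB
BBBBB
BWBBB
BBBBB
YBRRR
After op 3 fill(3,2,B) [0 cells changed]:
BBBBB
BBBBB
YBBBB
BBBBB
BWBBB
BBBBB
YBRRR

Answer: BBBBB
BBBBB
YBBBB
BBBBB
BWBBB
BBBBB
YBRRR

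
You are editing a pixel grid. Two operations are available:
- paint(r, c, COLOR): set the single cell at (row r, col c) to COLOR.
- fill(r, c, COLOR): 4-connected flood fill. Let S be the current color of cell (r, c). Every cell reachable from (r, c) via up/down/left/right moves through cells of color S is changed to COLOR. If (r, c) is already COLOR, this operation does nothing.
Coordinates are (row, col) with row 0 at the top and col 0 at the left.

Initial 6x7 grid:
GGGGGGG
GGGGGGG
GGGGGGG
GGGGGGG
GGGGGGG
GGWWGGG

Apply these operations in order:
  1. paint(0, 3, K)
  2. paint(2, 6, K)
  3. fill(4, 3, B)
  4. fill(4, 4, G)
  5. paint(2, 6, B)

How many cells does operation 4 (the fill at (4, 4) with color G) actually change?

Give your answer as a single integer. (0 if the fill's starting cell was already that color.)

Answer: 38

Derivation:
After op 1 paint(0,3,K):
GGGKGGG
GGGGGGG
GGGGGGG
GGGGGGG
GGGGGGG
GGWWGGG
After op 2 paint(2,6,K):
GGGKGGG
GGGGGGG
GGGGGGK
GGGGGGG
GGGGGGG
GGWWGGG
After op 3 fill(4,3,B) [38 cells changed]:
BBBKBBB
BBBBBBB
BBBBBBK
BBBBBBB
BBBBBBB
BBWWBBB
After op 4 fill(4,4,G) [38 cells changed]:
GGGKGGG
GGGGGGG
GGGGGGK
GGGGGGG
GGGGGGG
GGWWGGG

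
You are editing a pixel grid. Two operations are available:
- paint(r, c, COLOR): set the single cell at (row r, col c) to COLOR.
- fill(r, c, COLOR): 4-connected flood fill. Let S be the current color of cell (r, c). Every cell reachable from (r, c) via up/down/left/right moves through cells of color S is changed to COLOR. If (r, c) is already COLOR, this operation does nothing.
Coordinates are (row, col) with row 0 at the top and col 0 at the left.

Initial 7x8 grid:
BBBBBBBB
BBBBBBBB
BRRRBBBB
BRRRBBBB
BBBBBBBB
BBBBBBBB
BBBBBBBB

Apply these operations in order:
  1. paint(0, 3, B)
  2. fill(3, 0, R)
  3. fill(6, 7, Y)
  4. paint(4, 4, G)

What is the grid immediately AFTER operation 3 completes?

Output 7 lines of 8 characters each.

Answer: YYYYYYYY
YYYYYYYY
YYYYYYYY
YYYYYYYY
YYYYYYYY
YYYYYYYY
YYYYYYYY

Derivation:
After op 1 paint(0,3,B):
BBBBBBBB
BBBBBBBB
BRRRBBBB
BRRRBBBB
BBBBBBBB
BBBBBBBB
BBBBBBBB
After op 2 fill(3,0,R) [50 cells changed]:
RRRRRRRR
RRRRRRRR
RRRRRRRR
RRRRRRRR
RRRRRRRR
RRRRRRRR
RRRRRRRR
After op 3 fill(6,7,Y) [56 cells changed]:
YYYYYYYY
YYYYYYYY
YYYYYYYY
YYYYYYYY
YYYYYYYY
YYYYYYYY
YYYYYYYY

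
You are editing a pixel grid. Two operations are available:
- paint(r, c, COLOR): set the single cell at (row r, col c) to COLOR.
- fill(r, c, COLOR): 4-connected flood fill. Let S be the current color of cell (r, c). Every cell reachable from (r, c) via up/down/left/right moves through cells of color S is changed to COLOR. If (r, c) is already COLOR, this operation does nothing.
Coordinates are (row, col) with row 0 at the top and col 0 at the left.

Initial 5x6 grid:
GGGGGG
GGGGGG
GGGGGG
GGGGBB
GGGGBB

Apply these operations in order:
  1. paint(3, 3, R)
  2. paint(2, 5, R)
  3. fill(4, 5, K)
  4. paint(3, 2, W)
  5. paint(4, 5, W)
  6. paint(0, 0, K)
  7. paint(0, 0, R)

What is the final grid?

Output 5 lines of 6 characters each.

After op 1 paint(3,3,R):
GGGGGG
GGGGGG
GGGGGG
GGGRBB
GGGGBB
After op 2 paint(2,5,R):
GGGGGG
GGGGGG
GGGGGR
GGGRBB
GGGGBB
After op 3 fill(4,5,K) [4 cells changed]:
GGGGGG
GGGGGG
GGGGGR
GGGRKK
GGGGKK
After op 4 paint(3,2,W):
GGGGGG
GGGGGG
GGGGGR
GGWRKK
GGGGKK
After op 5 paint(4,5,W):
GGGGGG
GGGGGG
GGGGGR
GGWRKK
GGGGKW
After op 6 paint(0,0,K):
KGGGGG
GGGGGG
GGGGGR
GGWRKK
GGGGKW
After op 7 paint(0,0,R):
RGGGGG
GGGGGG
GGGGGR
GGWRKK
GGGGKW

Answer: RGGGGG
GGGGGG
GGGGGR
GGWRKK
GGGGKW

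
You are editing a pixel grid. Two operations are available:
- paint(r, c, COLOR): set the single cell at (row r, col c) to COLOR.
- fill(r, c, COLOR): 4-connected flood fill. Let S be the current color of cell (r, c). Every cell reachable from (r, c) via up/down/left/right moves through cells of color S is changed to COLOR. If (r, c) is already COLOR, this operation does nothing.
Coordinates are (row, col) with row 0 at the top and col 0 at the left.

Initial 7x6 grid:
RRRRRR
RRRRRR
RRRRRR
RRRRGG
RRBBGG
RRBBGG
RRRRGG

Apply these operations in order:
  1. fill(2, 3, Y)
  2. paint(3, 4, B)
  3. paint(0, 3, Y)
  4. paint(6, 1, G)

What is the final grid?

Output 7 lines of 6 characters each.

Answer: YYYYYY
YYYYYY
YYYYYY
YYYYBG
YYBBGG
YYBBGG
YGYYGG

Derivation:
After op 1 fill(2,3,Y) [30 cells changed]:
YYYYYY
YYYYYY
YYYYYY
YYYYGG
YYBBGG
YYBBGG
YYYYGG
After op 2 paint(3,4,B):
YYYYYY
YYYYYY
YYYYYY
YYYYBG
YYBBGG
YYBBGG
YYYYGG
After op 3 paint(0,3,Y):
YYYYYY
YYYYYY
YYYYYY
YYYYBG
YYBBGG
YYBBGG
YYYYGG
After op 4 paint(6,1,G):
YYYYYY
YYYYYY
YYYYYY
YYYYBG
YYBBGG
YYBBGG
YGYYGG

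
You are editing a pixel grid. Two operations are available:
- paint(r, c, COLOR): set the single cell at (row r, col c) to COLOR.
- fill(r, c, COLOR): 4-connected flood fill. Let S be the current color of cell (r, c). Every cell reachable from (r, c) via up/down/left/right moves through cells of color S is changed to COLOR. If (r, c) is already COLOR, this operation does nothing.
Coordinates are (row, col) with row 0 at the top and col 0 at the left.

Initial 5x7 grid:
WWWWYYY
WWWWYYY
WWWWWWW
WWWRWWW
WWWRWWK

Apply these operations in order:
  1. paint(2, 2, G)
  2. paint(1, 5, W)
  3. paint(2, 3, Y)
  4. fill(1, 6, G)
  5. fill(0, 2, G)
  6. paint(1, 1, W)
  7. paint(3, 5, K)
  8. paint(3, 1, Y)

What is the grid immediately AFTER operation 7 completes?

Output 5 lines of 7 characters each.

After op 1 paint(2,2,G):
WWWWYYY
WWWWYYY
WWGWWWW
WWWRWWW
WWWRWWK
After op 2 paint(1,5,W):
WWWWYYY
WWWWYWY
WWGWWWW
WWWRWWW
WWWRWWK
After op 3 paint(2,3,Y):
WWWWYYY
WWWWYWY
WWGYWWW
WWWRWWW
WWWRWWK
After op 4 fill(1,6,G) [5 cells changed]:
WWWWGGG
WWWWGWG
WWGYWWW
WWWRWWW
WWWRWWK
After op 5 fill(0,2,G) [16 cells changed]:
GGGGGGG
GGGGGWG
GGGYWWW
GGGRWWW
GGGRWWK
After op 6 paint(1,1,W):
GGGGGGG
GWGGGWG
GGGYWWW
GGGRWWW
GGGRWWK
After op 7 paint(3,5,K):
GGGGGGG
GWGGGWG
GGGYWWW
GGGRWKW
GGGRWWK

Answer: GGGGGGG
GWGGGWG
GGGYWWW
GGGRWKW
GGGRWWK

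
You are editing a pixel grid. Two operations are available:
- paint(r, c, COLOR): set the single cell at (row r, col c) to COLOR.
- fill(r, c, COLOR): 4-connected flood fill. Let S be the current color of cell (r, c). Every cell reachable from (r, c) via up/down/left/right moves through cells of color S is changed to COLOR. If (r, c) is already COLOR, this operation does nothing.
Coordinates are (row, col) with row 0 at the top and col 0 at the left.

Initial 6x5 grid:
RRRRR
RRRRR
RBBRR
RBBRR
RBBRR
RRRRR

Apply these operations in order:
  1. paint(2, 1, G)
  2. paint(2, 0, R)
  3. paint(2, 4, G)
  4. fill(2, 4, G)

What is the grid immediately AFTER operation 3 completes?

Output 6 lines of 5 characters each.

After op 1 paint(2,1,G):
RRRRR
RRRRR
RGBRR
RBBRR
RBBRR
RRRRR
After op 2 paint(2,0,R):
RRRRR
RRRRR
RGBRR
RBBRR
RBBRR
RRRRR
After op 3 paint(2,4,G):
RRRRR
RRRRR
RGBRG
RBBRR
RBBRR
RRRRR

Answer: RRRRR
RRRRR
RGBRG
RBBRR
RBBRR
RRRRR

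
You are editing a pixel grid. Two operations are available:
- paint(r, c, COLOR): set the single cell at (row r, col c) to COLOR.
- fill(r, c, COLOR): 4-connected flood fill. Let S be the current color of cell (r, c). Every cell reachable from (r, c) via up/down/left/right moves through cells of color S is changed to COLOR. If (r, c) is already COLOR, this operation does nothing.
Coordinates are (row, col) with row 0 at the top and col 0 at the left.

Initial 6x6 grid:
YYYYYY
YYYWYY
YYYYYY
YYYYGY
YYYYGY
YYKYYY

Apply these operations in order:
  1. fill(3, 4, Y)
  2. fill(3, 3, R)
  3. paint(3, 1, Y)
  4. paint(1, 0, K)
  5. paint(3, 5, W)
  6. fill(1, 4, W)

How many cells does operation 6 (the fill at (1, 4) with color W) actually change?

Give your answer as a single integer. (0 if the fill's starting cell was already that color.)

Answer: 31

Derivation:
After op 1 fill(3,4,Y) [2 cells changed]:
YYYYYY
YYYWYY
YYYYYY
YYYYYY
YYYYYY
YYKYYY
After op 2 fill(3,3,R) [34 cells changed]:
RRRRRR
RRRWRR
RRRRRR
RRRRRR
RRRRRR
RRKRRR
After op 3 paint(3,1,Y):
RRRRRR
RRRWRR
RRRRRR
RYRRRR
RRRRRR
RRKRRR
After op 4 paint(1,0,K):
RRRRRR
KRRWRR
RRRRRR
RYRRRR
RRRRRR
RRKRRR
After op 5 paint(3,5,W):
RRRRRR
KRRWRR
RRRRRR
RYRRRW
RRRRRR
RRKRRR
After op 6 fill(1,4,W) [31 cells changed]:
WWWWWW
KWWWWW
WWWWWW
WYWWWW
WWWWWW
WWKWWW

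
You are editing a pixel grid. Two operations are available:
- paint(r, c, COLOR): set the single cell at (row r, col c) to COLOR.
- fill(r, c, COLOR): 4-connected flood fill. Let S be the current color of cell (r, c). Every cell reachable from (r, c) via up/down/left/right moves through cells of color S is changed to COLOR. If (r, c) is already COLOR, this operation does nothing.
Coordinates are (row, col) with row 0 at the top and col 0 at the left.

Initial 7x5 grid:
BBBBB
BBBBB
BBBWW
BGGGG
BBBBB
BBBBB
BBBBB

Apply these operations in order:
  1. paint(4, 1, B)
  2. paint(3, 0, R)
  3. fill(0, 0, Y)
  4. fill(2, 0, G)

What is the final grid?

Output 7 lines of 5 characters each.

Answer: GGGGG
GGGGG
GGGWW
RGGGG
BBBBB
BBBBB
BBBBB

Derivation:
After op 1 paint(4,1,B):
BBBBB
BBBBB
BBBWW
BGGGG
BBBBB
BBBBB
BBBBB
After op 2 paint(3,0,R):
BBBBB
BBBBB
BBBWW
RGGGG
BBBBB
BBBBB
BBBBB
After op 3 fill(0,0,Y) [13 cells changed]:
YYYYY
YYYYY
YYYWW
RGGGG
BBBBB
BBBBB
BBBBB
After op 4 fill(2,0,G) [13 cells changed]:
GGGGG
GGGGG
GGGWW
RGGGG
BBBBB
BBBBB
BBBBB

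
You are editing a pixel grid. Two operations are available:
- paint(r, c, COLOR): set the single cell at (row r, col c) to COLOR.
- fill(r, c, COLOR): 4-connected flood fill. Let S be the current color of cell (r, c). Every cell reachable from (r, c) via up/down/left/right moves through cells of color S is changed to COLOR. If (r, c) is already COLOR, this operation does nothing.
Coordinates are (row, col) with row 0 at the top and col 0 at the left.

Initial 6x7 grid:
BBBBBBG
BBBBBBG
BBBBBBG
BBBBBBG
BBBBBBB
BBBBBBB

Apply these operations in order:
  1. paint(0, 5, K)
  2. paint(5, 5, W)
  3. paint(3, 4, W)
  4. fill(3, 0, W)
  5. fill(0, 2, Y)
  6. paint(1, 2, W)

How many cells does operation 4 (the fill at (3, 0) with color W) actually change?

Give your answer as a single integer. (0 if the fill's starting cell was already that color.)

After op 1 paint(0,5,K):
BBBBBKG
BBBBBBG
BBBBBBG
BBBBBBG
BBBBBBB
BBBBBBB
After op 2 paint(5,5,W):
BBBBBKG
BBBBBBG
BBBBBBG
BBBBBBG
BBBBBBB
BBBBBWB
After op 3 paint(3,4,W):
BBBBBKG
BBBBBBG
BBBBBBG
BBBBWBG
BBBBBBB
BBBBBWB
After op 4 fill(3,0,W) [35 cells changed]:
WWWWWKG
WWWWWWG
WWWWWWG
WWWWWWG
WWWWWWW
WWWWWWW

Answer: 35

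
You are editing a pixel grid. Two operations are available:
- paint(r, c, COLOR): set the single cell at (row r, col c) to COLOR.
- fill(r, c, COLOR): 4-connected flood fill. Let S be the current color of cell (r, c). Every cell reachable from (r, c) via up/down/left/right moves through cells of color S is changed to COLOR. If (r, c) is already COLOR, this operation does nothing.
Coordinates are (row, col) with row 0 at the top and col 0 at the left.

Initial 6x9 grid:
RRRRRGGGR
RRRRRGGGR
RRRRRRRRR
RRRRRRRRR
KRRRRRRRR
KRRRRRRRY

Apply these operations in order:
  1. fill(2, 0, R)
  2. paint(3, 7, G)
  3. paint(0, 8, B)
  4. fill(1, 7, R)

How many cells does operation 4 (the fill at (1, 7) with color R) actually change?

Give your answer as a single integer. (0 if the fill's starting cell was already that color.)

Answer: 6

Derivation:
After op 1 fill(2,0,R) [0 cells changed]:
RRRRRGGGR
RRRRRGGGR
RRRRRRRRR
RRRRRRRRR
KRRRRRRRR
KRRRRRRRY
After op 2 paint(3,7,G):
RRRRRGGGR
RRRRRGGGR
RRRRRRRRR
RRRRRRRGR
KRRRRRRRR
KRRRRRRRY
After op 3 paint(0,8,B):
RRRRRGGGB
RRRRRGGGR
RRRRRRRRR
RRRRRRRGR
KRRRRRRRR
KRRRRRRRY
After op 4 fill(1,7,R) [6 cells changed]:
RRRRRRRRB
RRRRRRRRR
RRRRRRRRR
RRRRRRRGR
KRRRRRRRR
KRRRRRRRY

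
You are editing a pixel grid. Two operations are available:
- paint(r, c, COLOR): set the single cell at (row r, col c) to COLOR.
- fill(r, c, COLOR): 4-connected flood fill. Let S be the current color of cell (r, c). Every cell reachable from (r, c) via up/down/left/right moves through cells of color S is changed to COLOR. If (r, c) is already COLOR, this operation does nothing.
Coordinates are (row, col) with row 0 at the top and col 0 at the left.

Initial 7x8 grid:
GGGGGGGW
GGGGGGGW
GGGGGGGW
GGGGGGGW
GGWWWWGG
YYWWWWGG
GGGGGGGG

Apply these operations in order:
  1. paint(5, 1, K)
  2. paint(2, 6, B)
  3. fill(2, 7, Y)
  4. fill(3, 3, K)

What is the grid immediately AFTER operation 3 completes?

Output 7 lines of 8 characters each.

After op 1 paint(5,1,K):
GGGGGGGW
GGGGGGGW
GGGGGGGW
GGGGGGGW
GGWWWWGG
YKWWWWGG
GGGGGGGG
After op 2 paint(2,6,B):
GGGGGGGW
GGGGGGGW
GGGGGGBW
GGGGGGGW
GGWWWWGG
YKWWWWGG
GGGGGGGG
After op 3 fill(2,7,Y) [4 cells changed]:
GGGGGGGY
GGGGGGGY
GGGGGGBY
GGGGGGGY
GGWWWWGG
YKWWWWGG
GGGGGGGG

Answer: GGGGGGGY
GGGGGGGY
GGGGGGBY
GGGGGGGY
GGWWWWGG
YKWWWWGG
GGGGGGGG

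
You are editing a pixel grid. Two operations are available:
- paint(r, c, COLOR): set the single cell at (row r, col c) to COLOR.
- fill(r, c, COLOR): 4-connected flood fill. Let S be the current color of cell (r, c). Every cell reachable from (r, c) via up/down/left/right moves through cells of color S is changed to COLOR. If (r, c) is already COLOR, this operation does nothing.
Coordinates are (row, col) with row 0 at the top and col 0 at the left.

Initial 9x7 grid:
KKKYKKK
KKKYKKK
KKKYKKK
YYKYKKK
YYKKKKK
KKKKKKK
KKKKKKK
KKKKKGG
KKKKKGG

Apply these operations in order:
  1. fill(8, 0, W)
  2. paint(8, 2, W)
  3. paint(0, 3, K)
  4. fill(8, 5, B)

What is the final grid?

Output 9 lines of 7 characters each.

Answer: WWWKWWW
WWWYWWW
WWWYWWW
YYWYWWW
YYWWWWW
WWWWWWW
WWWWWWW
WWWWWBB
WWWWWBB

Derivation:
After op 1 fill(8,0,W) [51 cells changed]:
WWWYWWW
WWWYWWW
WWWYWWW
YYWYWWW
YYWWWWW
WWWWWWW
WWWWWWW
WWWWWGG
WWWWWGG
After op 2 paint(8,2,W):
WWWYWWW
WWWYWWW
WWWYWWW
YYWYWWW
YYWWWWW
WWWWWWW
WWWWWWW
WWWWWGG
WWWWWGG
After op 3 paint(0,3,K):
WWWKWWW
WWWYWWW
WWWYWWW
YYWYWWW
YYWWWWW
WWWWWWW
WWWWWWW
WWWWWGG
WWWWWGG
After op 4 fill(8,5,B) [4 cells changed]:
WWWKWWW
WWWYWWW
WWWYWWW
YYWYWWW
YYWWWWW
WWWWWWW
WWWWWWW
WWWWWBB
WWWWWBB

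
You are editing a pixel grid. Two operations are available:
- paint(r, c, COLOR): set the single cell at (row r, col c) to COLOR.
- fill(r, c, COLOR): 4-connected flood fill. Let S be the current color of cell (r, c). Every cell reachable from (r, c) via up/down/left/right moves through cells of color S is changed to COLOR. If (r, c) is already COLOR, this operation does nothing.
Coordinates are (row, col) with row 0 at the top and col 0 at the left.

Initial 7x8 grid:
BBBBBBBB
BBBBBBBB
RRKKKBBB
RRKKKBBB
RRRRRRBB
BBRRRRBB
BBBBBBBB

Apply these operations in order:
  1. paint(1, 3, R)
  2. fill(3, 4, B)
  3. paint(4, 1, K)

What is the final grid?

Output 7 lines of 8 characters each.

Answer: BBBBBBBB
BBBRBBBB
RRBBBBBB
RRBBBBBB
RKRRRRBB
BBRRRRBB
BBBBBBBB

Derivation:
After op 1 paint(1,3,R):
BBBBBBBB
BBBRBBBB
RRKKKBBB
RRKKKBBB
RRRRRRBB
BBRRRRBB
BBBBBBBB
After op 2 fill(3,4,B) [6 cells changed]:
BBBBBBBB
BBBRBBBB
RRBBBBBB
RRBBBBBB
RRRRRRBB
BBRRRRBB
BBBBBBBB
After op 3 paint(4,1,K):
BBBBBBBB
BBBRBBBB
RRBBBBBB
RRBBBBBB
RKRRRRBB
BBRRRRBB
BBBBBBBB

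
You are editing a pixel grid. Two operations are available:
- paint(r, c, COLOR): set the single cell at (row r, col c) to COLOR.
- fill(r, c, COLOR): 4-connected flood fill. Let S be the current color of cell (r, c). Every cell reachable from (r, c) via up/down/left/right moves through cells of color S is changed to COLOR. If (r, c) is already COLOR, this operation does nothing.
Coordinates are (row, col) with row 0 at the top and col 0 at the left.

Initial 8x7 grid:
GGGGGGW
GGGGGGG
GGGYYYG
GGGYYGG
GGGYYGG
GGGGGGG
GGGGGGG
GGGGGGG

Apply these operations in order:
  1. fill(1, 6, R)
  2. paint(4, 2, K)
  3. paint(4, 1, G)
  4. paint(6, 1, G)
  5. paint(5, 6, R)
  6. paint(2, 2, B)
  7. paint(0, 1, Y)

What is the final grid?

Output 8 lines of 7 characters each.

After op 1 fill(1,6,R) [48 cells changed]:
RRRRRRW
RRRRRRR
RRRYYYR
RRRYYRR
RRRYYRR
RRRRRRR
RRRRRRR
RRRRRRR
After op 2 paint(4,2,K):
RRRRRRW
RRRRRRR
RRRYYYR
RRRYYRR
RRKYYRR
RRRRRRR
RRRRRRR
RRRRRRR
After op 3 paint(4,1,G):
RRRRRRW
RRRRRRR
RRRYYYR
RRRYYRR
RGKYYRR
RRRRRRR
RRRRRRR
RRRRRRR
After op 4 paint(6,1,G):
RRRRRRW
RRRRRRR
RRRYYYR
RRRYYRR
RGKYYRR
RRRRRRR
RGRRRRR
RRRRRRR
After op 5 paint(5,6,R):
RRRRRRW
RRRRRRR
RRRYYYR
RRRYYRR
RGKYYRR
RRRRRRR
RGRRRRR
RRRRRRR
After op 6 paint(2,2,B):
RRRRRRW
RRRRRRR
RRBYYYR
RRRYYRR
RGKYYRR
RRRRRRR
RGRRRRR
RRRRRRR
After op 7 paint(0,1,Y):
RYRRRRW
RRRRRRR
RRBYYYR
RRRYYRR
RGKYYRR
RRRRRRR
RGRRRRR
RRRRRRR

Answer: RYRRRRW
RRRRRRR
RRBYYYR
RRRYYRR
RGKYYRR
RRRRRRR
RGRRRRR
RRRRRRR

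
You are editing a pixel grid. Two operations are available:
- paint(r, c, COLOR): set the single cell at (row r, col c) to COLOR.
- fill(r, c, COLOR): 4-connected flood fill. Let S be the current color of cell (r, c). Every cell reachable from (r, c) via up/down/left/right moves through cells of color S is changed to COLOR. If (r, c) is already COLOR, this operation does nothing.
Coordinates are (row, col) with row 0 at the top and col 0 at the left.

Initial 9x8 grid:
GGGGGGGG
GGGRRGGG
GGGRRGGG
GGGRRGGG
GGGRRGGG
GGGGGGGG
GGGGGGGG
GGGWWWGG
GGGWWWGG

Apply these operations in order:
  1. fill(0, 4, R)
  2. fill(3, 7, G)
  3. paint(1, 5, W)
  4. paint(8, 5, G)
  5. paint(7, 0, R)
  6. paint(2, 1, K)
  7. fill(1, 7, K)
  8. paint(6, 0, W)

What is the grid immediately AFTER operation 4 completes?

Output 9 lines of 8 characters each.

Answer: GGGGGGGG
GGGGGWGG
GGGGGGGG
GGGGGGGG
GGGGGGGG
GGGGGGGG
GGGGGGGG
GGGWWWGG
GGGWWGGG

Derivation:
After op 1 fill(0,4,R) [58 cells changed]:
RRRRRRRR
RRRRRRRR
RRRRRRRR
RRRRRRRR
RRRRRRRR
RRRRRRRR
RRRRRRRR
RRRWWWRR
RRRWWWRR
After op 2 fill(3,7,G) [66 cells changed]:
GGGGGGGG
GGGGGGGG
GGGGGGGG
GGGGGGGG
GGGGGGGG
GGGGGGGG
GGGGGGGG
GGGWWWGG
GGGWWWGG
After op 3 paint(1,5,W):
GGGGGGGG
GGGGGWGG
GGGGGGGG
GGGGGGGG
GGGGGGGG
GGGGGGGG
GGGGGGGG
GGGWWWGG
GGGWWWGG
After op 4 paint(8,5,G):
GGGGGGGG
GGGGGWGG
GGGGGGGG
GGGGGGGG
GGGGGGGG
GGGGGGGG
GGGGGGGG
GGGWWWGG
GGGWWGGG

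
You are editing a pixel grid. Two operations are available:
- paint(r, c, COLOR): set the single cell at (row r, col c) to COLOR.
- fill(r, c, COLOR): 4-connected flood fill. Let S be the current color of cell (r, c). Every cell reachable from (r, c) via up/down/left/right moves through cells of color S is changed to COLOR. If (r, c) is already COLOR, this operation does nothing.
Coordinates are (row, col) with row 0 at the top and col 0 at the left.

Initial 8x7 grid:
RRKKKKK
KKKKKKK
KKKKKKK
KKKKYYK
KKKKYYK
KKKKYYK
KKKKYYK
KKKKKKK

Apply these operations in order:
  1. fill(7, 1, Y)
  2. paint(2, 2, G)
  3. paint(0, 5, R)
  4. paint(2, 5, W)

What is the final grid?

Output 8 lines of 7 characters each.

After op 1 fill(7,1,Y) [46 cells changed]:
RRYYYYY
YYYYYYY
YYYYYYY
YYYYYYY
YYYYYYY
YYYYYYY
YYYYYYY
YYYYYYY
After op 2 paint(2,2,G):
RRYYYYY
YYYYYYY
YYGYYYY
YYYYYYY
YYYYYYY
YYYYYYY
YYYYYYY
YYYYYYY
After op 3 paint(0,5,R):
RRYYYRY
YYYYYYY
YYGYYYY
YYYYYYY
YYYYYYY
YYYYYYY
YYYYYYY
YYYYYYY
After op 4 paint(2,5,W):
RRYYYRY
YYYYYYY
YYGYYWY
YYYYYYY
YYYYYYY
YYYYYYY
YYYYYYY
YYYYYYY

Answer: RRYYYRY
YYYYYYY
YYGYYWY
YYYYYYY
YYYYYYY
YYYYYYY
YYYYYYY
YYYYYYY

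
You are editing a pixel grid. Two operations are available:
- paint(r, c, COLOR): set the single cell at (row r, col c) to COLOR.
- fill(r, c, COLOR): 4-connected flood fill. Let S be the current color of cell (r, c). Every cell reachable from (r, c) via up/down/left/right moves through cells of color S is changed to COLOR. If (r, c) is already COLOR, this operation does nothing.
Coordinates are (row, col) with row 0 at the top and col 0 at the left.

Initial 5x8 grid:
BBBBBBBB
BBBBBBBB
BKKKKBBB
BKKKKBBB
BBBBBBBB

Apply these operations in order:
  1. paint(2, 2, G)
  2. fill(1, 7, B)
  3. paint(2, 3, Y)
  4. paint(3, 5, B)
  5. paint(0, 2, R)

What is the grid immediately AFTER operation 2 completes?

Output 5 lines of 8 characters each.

Answer: BBBBBBBB
BBBBBBBB
BKGKKBBB
BKKKKBBB
BBBBBBBB

Derivation:
After op 1 paint(2,2,G):
BBBBBBBB
BBBBBBBB
BKGKKBBB
BKKKKBBB
BBBBBBBB
After op 2 fill(1,7,B) [0 cells changed]:
BBBBBBBB
BBBBBBBB
BKGKKBBB
BKKKKBBB
BBBBBBBB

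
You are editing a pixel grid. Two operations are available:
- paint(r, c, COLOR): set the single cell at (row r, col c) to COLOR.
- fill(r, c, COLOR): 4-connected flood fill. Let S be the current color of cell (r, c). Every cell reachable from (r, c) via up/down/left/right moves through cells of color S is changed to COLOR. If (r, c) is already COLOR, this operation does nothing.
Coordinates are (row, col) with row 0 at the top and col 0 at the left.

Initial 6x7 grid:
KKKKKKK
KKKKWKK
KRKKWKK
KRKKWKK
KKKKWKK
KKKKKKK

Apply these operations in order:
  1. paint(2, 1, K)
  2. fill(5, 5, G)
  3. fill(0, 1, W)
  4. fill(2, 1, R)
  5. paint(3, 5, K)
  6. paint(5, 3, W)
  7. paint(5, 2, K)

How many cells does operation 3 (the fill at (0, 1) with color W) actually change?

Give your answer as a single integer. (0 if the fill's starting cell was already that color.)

Answer: 37

Derivation:
After op 1 paint(2,1,K):
KKKKKKK
KKKKWKK
KKKKWKK
KRKKWKK
KKKKWKK
KKKKKKK
After op 2 fill(5,5,G) [37 cells changed]:
GGGGGGG
GGGGWGG
GGGGWGG
GRGGWGG
GGGGWGG
GGGGGGG
After op 3 fill(0,1,W) [37 cells changed]:
WWWWWWW
WWWWWWW
WWWWWWW
WRWWWWW
WWWWWWW
WWWWWWW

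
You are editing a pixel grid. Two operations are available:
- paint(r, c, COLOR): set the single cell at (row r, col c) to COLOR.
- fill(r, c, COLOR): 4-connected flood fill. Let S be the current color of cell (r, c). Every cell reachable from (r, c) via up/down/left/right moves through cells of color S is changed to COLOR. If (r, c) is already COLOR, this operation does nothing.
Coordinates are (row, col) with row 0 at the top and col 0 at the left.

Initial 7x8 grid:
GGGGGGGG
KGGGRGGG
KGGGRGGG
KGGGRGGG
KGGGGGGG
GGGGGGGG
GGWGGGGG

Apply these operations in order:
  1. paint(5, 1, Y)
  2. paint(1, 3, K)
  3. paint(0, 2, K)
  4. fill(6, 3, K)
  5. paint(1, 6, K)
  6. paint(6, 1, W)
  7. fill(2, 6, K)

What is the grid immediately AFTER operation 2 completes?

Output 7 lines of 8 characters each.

Answer: GGGGGGGG
KGGKRGGG
KGGGRGGG
KGGGRGGG
KGGGGGGG
GYGGGGGG
GGWGGGGG

Derivation:
After op 1 paint(5,1,Y):
GGGGGGGG
KGGGRGGG
KGGGRGGG
KGGGRGGG
KGGGGGGG
GYGGGGGG
GGWGGGGG
After op 2 paint(1,3,K):
GGGGGGGG
KGGKRGGG
KGGGRGGG
KGGGRGGG
KGGGGGGG
GYGGGGGG
GGWGGGGG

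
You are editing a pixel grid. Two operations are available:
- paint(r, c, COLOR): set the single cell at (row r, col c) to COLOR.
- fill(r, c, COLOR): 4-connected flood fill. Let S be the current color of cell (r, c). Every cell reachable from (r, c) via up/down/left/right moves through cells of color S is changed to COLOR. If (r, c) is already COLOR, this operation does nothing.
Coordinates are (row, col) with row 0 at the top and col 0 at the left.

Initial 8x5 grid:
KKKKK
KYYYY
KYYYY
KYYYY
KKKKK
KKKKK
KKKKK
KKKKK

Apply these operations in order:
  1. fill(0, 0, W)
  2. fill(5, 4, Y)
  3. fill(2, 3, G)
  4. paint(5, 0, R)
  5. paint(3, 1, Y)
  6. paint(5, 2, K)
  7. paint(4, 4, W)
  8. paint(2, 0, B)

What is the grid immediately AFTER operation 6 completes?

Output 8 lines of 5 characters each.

Answer: GGGGG
GGGGG
GGGGG
GYGGG
GGGGG
RGKGG
GGGGG
GGGGG

Derivation:
After op 1 fill(0,0,W) [28 cells changed]:
WWWWW
WYYYY
WYYYY
WYYYY
WWWWW
WWWWW
WWWWW
WWWWW
After op 2 fill(5,4,Y) [28 cells changed]:
YYYYY
YYYYY
YYYYY
YYYYY
YYYYY
YYYYY
YYYYY
YYYYY
After op 3 fill(2,3,G) [40 cells changed]:
GGGGG
GGGGG
GGGGG
GGGGG
GGGGG
GGGGG
GGGGG
GGGGG
After op 4 paint(5,0,R):
GGGGG
GGGGG
GGGGG
GGGGG
GGGGG
RGGGG
GGGGG
GGGGG
After op 5 paint(3,1,Y):
GGGGG
GGGGG
GGGGG
GYGGG
GGGGG
RGGGG
GGGGG
GGGGG
After op 6 paint(5,2,K):
GGGGG
GGGGG
GGGGG
GYGGG
GGGGG
RGKGG
GGGGG
GGGGG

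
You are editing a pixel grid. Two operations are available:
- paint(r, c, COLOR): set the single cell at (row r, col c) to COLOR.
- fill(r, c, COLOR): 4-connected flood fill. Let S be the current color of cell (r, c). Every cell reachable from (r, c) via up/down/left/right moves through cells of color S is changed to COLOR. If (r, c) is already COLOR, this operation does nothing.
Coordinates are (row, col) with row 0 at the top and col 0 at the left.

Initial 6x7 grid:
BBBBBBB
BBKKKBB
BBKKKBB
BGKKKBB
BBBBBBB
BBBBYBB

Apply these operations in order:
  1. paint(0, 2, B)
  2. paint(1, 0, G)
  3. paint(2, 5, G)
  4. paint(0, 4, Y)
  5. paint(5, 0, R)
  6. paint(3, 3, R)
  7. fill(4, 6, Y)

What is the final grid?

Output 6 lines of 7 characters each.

Answer: YYYYYYY
GYKKKYY
YYKKKGY
YGKRKYY
YYYYYYY
RYYYYYY

Derivation:
After op 1 paint(0,2,B):
BBBBBBB
BBKKKBB
BBKKKBB
BGKKKBB
BBBBBBB
BBBBYBB
After op 2 paint(1,0,G):
BBBBBBB
GBKKKBB
BBKKKBB
BGKKKBB
BBBBBBB
BBBBYBB
After op 3 paint(2,5,G):
BBBBBBB
GBKKKBB
BBKKKGB
BGKKKBB
BBBBBBB
BBBBYBB
After op 4 paint(0,4,Y):
BBBBYBB
GBKKKBB
BBKKKGB
BGKKKBB
BBBBBBB
BBBBYBB
After op 5 paint(5,0,R):
BBBBYBB
GBKKKBB
BBKKKGB
BGKKKBB
BBBBBBB
RBBBYBB
After op 6 paint(3,3,R):
BBBBYBB
GBKKKBB
BBKKKGB
BGKRKBB
BBBBBBB
RBBBYBB
After op 7 fill(4,6,Y) [27 cells changed]:
YYYYYYY
GYKKKYY
YYKKKGY
YGKRKYY
YYYYYYY
RYYYYYY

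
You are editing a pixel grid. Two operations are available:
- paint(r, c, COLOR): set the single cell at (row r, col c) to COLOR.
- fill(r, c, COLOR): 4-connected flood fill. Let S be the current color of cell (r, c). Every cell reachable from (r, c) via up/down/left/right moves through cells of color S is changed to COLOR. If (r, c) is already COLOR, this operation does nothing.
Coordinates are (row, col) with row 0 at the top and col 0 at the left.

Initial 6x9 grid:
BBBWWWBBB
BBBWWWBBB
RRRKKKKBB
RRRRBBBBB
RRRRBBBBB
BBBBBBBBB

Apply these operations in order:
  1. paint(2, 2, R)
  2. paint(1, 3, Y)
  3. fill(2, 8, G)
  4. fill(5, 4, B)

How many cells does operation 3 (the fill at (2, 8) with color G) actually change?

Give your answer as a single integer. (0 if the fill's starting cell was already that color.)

After op 1 paint(2,2,R):
BBBWWWBBB
BBBWWWBBB
RRRKKKKBB
RRRRBBBBB
RRRRBBBBB
BBBBBBBBB
After op 2 paint(1,3,Y):
BBBWWWBBB
BBBYWWBBB
RRRKKKKBB
RRRRBBBBB
RRRRBBBBB
BBBBBBBBB
After op 3 fill(2,8,G) [27 cells changed]:
BBBWWWGGG
BBBYWWGGG
RRRKKKKGG
RRRRGGGGG
RRRRGGGGG
GGGGGGGGG

Answer: 27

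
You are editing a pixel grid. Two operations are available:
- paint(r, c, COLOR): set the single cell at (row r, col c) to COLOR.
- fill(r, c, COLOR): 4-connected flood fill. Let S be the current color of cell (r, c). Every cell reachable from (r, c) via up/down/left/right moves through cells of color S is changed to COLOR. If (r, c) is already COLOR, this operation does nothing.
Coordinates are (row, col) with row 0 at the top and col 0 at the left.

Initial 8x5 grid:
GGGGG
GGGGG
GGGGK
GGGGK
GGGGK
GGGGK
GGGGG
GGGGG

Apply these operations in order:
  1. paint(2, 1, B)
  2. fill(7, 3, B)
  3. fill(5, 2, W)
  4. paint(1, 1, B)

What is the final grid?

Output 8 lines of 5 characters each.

Answer: WWWWW
WBWWW
WWWWK
WWWWK
WWWWK
WWWWK
WWWWW
WWWWW

Derivation:
After op 1 paint(2,1,B):
GGGGG
GGGGG
GBGGK
GGGGK
GGGGK
GGGGK
GGGGG
GGGGG
After op 2 fill(7,3,B) [35 cells changed]:
BBBBB
BBBBB
BBBBK
BBBBK
BBBBK
BBBBK
BBBBB
BBBBB
After op 3 fill(5,2,W) [36 cells changed]:
WWWWW
WWWWW
WWWWK
WWWWK
WWWWK
WWWWK
WWWWW
WWWWW
After op 4 paint(1,1,B):
WWWWW
WBWWW
WWWWK
WWWWK
WWWWK
WWWWK
WWWWW
WWWWW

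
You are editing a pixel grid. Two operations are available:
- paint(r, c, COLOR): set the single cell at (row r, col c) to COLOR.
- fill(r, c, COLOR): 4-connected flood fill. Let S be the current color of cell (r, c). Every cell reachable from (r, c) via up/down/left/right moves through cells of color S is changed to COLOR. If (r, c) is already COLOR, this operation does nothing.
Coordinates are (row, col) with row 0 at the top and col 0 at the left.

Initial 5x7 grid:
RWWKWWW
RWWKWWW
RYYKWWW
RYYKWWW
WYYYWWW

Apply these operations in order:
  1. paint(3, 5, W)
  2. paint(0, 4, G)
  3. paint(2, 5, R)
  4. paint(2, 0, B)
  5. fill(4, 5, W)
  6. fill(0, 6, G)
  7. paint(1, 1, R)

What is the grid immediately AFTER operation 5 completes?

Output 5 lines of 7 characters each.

Answer: RWWKGWW
RWWKWWW
BYYKWRW
RYYKWWW
WYYYWWW

Derivation:
After op 1 paint(3,5,W):
RWWKWWW
RWWKWWW
RYYKWWW
RYYKWWW
WYYYWWW
After op 2 paint(0,4,G):
RWWKGWW
RWWKWWW
RYYKWWW
RYYKWWW
WYYYWWW
After op 3 paint(2,5,R):
RWWKGWW
RWWKWWW
RYYKWRW
RYYKWWW
WYYYWWW
After op 4 paint(2,0,B):
RWWKGWW
RWWKWWW
BYYKWRW
RYYKWWW
WYYYWWW
After op 5 fill(4,5,W) [0 cells changed]:
RWWKGWW
RWWKWWW
BYYKWRW
RYYKWWW
WYYYWWW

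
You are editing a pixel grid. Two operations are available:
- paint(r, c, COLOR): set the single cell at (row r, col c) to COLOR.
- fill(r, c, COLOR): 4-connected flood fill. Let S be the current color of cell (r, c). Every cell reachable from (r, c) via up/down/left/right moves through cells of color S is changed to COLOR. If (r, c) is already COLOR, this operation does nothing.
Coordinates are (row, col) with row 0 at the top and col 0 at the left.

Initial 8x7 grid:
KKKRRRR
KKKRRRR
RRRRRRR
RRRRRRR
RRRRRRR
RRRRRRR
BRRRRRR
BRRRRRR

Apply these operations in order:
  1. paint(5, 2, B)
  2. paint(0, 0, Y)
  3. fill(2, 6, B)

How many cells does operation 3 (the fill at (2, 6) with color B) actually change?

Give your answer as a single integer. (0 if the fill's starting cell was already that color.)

After op 1 paint(5,2,B):
KKKRRRR
KKKRRRR
RRRRRRR
RRRRRRR
RRRRRRR
RRBRRRR
BRRRRRR
BRRRRRR
After op 2 paint(0,0,Y):
YKKRRRR
KKKRRRR
RRRRRRR
RRRRRRR
RRRRRRR
RRBRRRR
BRRRRRR
BRRRRRR
After op 3 fill(2,6,B) [47 cells changed]:
YKKBBBB
KKKBBBB
BBBBBBB
BBBBBBB
BBBBBBB
BBBBBBB
BBBBBBB
BBBBBBB

Answer: 47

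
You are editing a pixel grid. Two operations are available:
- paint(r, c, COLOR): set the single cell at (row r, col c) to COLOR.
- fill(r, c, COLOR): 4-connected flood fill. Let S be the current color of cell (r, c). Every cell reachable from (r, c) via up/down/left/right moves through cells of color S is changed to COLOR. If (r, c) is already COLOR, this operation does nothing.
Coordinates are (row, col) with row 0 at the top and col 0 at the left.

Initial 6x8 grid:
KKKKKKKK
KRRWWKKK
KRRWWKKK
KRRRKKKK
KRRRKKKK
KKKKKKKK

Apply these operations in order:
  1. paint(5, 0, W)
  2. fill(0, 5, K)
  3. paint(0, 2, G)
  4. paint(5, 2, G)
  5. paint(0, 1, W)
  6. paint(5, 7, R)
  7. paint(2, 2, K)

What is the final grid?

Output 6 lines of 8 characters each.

Answer: KWGKKKKK
KRRWWKKK
KRKWWKKK
KRRRKKKK
KRRRKKKK
WKGKKKKR

Derivation:
After op 1 paint(5,0,W):
KKKKKKKK
KRRWWKKK
KRRWWKKK
KRRRKKKK
KRRRKKKK
WKKKKKKK
After op 2 fill(0,5,K) [0 cells changed]:
KKKKKKKK
KRRWWKKK
KRRWWKKK
KRRRKKKK
KRRRKKKK
WKKKKKKK
After op 3 paint(0,2,G):
KKGKKKKK
KRRWWKKK
KRRWWKKK
KRRRKKKK
KRRRKKKK
WKKKKKKK
After op 4 paint(5,2,G):
KKGKKKKK
KRRWWKKK
KRRWWKKK
KRRRKKKK
KRRRKKKK
WKGKKKKK
After op 5 paint(0,1,W):
KWGKKKKK
KRRWWKKK
KRRWWKKK
KRRRKKKK
KRRRKKKK
WKGKKKKK
After op 6 paint(5,7,R):
KWGKKKKK
KRRWWKKK
KRRWWKKK
KRRRKKKK
KRRRKKKK
WKGKKKKR
After op 7 paint(2,2,K):
KWGKKKKK
KRRWWKKK
KRKWWKKK
KRRRKKKK
KRRRKKKK
WKGKKKKR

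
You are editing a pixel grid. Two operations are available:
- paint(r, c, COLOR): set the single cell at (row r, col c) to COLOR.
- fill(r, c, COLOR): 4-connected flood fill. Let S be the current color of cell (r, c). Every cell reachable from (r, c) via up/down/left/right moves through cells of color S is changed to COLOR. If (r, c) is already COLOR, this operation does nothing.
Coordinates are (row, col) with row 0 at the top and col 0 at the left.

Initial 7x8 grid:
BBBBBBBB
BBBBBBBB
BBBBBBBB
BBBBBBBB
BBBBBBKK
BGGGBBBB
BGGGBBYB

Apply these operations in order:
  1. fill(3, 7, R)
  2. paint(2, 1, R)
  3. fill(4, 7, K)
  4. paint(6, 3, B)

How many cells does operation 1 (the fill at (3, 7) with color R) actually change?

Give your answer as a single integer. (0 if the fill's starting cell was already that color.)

After op 1 fill(3,7,R) [47 cells changed]:
RRRRRRRR
RRRRRRRR
RRRRRRRR
RRRRRRRR
RRRRRRKK
RGGGRRRR
RGGGRRYR

Answer: 47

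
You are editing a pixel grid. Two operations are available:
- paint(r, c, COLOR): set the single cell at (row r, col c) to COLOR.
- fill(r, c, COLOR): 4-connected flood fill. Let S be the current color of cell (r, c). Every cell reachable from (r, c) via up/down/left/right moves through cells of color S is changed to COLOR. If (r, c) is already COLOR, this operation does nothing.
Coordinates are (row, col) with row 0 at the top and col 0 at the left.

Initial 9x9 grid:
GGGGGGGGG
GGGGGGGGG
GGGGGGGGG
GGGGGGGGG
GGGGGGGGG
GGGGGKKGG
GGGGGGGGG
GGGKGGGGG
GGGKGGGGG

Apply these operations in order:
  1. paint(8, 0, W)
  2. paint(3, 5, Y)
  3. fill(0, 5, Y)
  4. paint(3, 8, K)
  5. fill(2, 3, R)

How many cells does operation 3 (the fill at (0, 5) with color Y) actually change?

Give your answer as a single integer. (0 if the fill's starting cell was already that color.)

Answer: 75

Derivation:
After op 1 paint(8,0,W):
GGGGGGGGG
GGGGGGGGG
GGGGGGGGG
GGGGGGGGG
GGGGGGGGG
GGGGGKKGG
GGGGGGGGG
GGGKGGGGG
WGGKGGGGG
After op 2 paint(3,5,Y):
GGGGGGGGG
GGGGGGGGG
GGGGGGGGG
GGGGGYGGG
GGGGGGGGG
GGGGGKKGG
GGGGGGGGG
GGGKGGGGG
WGGKGGGGG
After op 3 fill(0,5,Y) [75 cells changed]:
YYYYYYYYY
YYYYYYYYY
YYYYYYYYY
YYYYYYYYY
YYYYYYYYY
YYYYYKKYY
YYYYYYYYY
YYYKYYYYY
WYYKYYYYY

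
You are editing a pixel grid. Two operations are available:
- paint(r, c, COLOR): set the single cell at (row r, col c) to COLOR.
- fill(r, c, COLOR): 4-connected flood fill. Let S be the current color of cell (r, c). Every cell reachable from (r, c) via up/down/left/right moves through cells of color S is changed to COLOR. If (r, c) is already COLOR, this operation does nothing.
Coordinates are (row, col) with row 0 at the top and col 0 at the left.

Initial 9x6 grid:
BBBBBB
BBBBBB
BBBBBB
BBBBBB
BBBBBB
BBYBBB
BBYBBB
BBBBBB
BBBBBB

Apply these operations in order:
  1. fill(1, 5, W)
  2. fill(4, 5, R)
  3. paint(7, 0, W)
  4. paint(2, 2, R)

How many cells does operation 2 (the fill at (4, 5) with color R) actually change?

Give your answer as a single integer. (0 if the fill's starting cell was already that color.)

After op 1 fill(1,5,W) [52 cells changed]:
WWWWWW
WWWWWW
WWWWWW
WWWWWW
WWWWWW
WWYWWW
WWYWWW
WWWWWW
WWWWWW
After op 2 fill(4,5,R) [52 cells changed]:
RRRRRR
RRRRRR
RRRRRR
RRRRRR
RRRRRR
RRYRRR
RRYRRR
RRRRRR
RRRRRR

Answer: 52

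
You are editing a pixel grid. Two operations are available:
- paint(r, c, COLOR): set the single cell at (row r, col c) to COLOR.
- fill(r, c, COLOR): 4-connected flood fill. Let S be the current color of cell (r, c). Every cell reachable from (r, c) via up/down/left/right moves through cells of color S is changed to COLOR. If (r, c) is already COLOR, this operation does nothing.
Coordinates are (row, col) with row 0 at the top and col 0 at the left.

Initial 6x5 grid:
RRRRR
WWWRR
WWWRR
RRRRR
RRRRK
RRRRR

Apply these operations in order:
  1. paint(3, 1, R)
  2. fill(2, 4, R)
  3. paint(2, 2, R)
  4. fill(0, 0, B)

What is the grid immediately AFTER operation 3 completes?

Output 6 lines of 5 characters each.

After op 1 paint(3,1,R):
RRRRR
WWWRR
WWWRR
RRRRR
RRRRK
RRRRR
After op 2 fill(2,4,R) [0 cells changed]:
RRRRR
WWWRR
WWWRR
RRRRR
RRRRK
RRRRR
After op 3 paint(2,2,R):
RRRRR
WWWRR
WWRRR
RRRRR
RRRRK
RRRRR

Answer: RRRRR
WWWRR
WWRRR
RRRRR
RRRRK
RRRRR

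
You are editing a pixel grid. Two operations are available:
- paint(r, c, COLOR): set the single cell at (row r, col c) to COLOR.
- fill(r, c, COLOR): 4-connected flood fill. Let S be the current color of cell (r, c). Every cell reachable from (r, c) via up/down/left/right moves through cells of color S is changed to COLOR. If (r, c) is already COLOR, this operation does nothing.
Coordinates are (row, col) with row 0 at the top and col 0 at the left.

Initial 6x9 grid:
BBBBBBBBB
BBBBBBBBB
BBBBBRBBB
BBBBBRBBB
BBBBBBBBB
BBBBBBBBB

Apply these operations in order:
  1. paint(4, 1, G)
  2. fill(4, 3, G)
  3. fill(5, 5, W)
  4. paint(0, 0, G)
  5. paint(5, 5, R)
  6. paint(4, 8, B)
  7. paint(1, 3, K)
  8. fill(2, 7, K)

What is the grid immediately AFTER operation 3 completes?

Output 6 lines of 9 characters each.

After op 1 paint(4,1,G):
BBBBBBBBB
BBBBBBBBB
BBBBBRBBB
BBBBBRBBB
BGBBBBBBB
BBBBBBBBB
After op 2 fill(4,3,G) [51 cells changed]:
GGGGGGGGG
GGGGGGGGG
GGGGGRGGG
GGGGGRGGG
GGGGGGGGG
GGGGGGGGG
After op 3 fill(5,5,W) [52 cells changed]:
WWWWWWWWW
WWWWWWWWW
WWWWWRWWW
WWWWWRWWW
WWWWWWWWW
WWWWWWWWW

Answer: WWWWWWWWW
WWWWWWWWW
WWWWWRWWW
WWWWWRWWW
WWWWWWWWW
WWWWWWWWW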